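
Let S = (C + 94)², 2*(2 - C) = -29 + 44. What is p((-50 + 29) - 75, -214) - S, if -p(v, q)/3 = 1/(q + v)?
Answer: -4855989/620 ≈ -7832.2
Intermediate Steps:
C = -11/2 (C = 2 - (-29 + 44)/2 = 2 - ½*15 = 2 - 15/2 = -11/2 ≈ -5.5000)
p(v, q) = -3/(q + v)
S = 31329/4 (S = (-11/2 + 94)² = (177/2)² = 31329/4 ≈ 7832.3)
p((-50 + 29) - 75, -214) - S = -3/(-214 + ((-50 + 29) - 75)) - 1*31329/4 = -3/(-214 + (-21 - 75)) - 31329/4 = -3/(-214 - 96) - 31329/4 = -3/(-310) - 31329/4 = -3*(-1/310) - 31329/4 = 3/310 - 31329/4 = -4855989/620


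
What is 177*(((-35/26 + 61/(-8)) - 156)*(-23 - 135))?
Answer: 239906331/52 ≈ 4.6136e+6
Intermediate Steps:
177*(((-35/26 + 61/(-8)) - 156)*(-23 - 135)) = 177*(((-35*1/26 + 61*(-1/8)) - 156)*(-158)) = 177*(((-35/26 - 61/8) - 156)*(-158)) = 177*((-933/104 - 156)*(-158)) = 177*(-17157/104*(-158)) = 177*(1355403/52) = 239906331/52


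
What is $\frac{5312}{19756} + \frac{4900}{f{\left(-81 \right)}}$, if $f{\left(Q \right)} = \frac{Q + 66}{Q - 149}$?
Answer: $\frac{1113254584}{14817} \approx 75134.0$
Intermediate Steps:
$f{\left(Q \right)} = \frac{66 + Q}{-149 + Q}$
$\frac{5312}{19756} + \frac{4900}{f{\left(-81 \right)}} = \frac{5312}{19756} + \frac{4900}{\frac{1}{-149 - 81} \left(66 - 81\right)} = 5312 \cdot \frac{1}{19756} + \frac{4900}{\frac{1}{-230} \left(-15\right)} = \frac{1328}{4939} + \frac{4900}{\left(- \frac{1}{230}\right) \left(-15\right)} = \frac{1328}{4939} + \frac{4900}{\frac{3}{46}} = \frac{1328}{4939} + 4900 \cdot \frac{46}{3} = \frac{1328}{4939} + \frac{225400}{3} = \frac{1113254584}{14817}$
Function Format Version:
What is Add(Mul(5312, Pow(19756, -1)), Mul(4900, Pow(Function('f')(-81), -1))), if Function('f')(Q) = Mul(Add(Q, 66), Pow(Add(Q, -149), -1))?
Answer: Rational(1113254584, 14817) ≈ 75134.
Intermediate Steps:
Function('f')(Q) = Mul(Pow(Add(-149, Q), -1), Add(66, Q)) (Function('f')(Q) = Mul(Add(66, Q), Pow(Add(-149, Q), -1)) = Mul(Pow(Add(-149, Q), -1), Add(66, Q)))
Add(Mul(5312, Pow(19756, -1)), Mul(4900, Pow(Function('f')(-81), -1))) = Add(Mul(5312, Pow(19756, -1)), Mul(4900, Pow(Mul(Pow(Add(-149, -81), -1), Add(66, -81)), -1))) = Add(Mul(5312, Rational(1, 19756)), Mul(4900, Pow(Mul(Pow(-230, -1), -15), -1))) = Add(Rational(1328, 4939), Mul(4900, Pow(Mul(Rational(-1, 230), -15), -1))) = Add(Rational(1328, 4939), Mul(4900, Pow(Rational(3, 46), -1))) = Add(Rational(1328, 4939), Mul(4900, Rational(46, 3))) = Add(Rational(1328, 4939), Rational(225400, 3)) = Rational(1113254584, 14817)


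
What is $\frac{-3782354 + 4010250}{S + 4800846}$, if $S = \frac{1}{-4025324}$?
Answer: $\frac{917355238304}{19324960624103} \approx 0.04747$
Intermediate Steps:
$S = - \frac{1}{4025324} \approx -2.4843 \cdot 10^{-7}$
$\frac{-3782354 + 4010250}{S + 4800846} = \frac{-3782354 + 4010250}{- \frac{1}{4025324} + 4800846} = \frac{227896}{\frac{19324960624103}{4025324}} = 227896 \cdot \frac{4025324}{19324960624103} = \frac{917355238304}{19324960624103}$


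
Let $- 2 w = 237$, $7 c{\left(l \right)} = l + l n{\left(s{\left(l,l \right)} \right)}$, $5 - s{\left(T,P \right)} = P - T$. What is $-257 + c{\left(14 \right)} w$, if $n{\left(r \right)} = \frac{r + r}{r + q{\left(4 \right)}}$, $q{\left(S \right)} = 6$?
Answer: $- \frac{7804}{11} \approx -709.45$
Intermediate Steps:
$s{\left(T,P \right)} = 5 + T - P$ ($s{\left(T,P \right)} = 5 - \left(P - T\right) = 5 + T - P$)
$n{\left(r \right)} = \frac{2 r}{6 + r}$ ($n{\left(r \right)} = \frac{r + r}{r + 6} = \frac{2 r}{6 + r}$)
$c{\left(l \right)} = \frac{3 l}{11}$ ($c{\left(l \right)} = \frac{l + l \frac{2 \left(5 + l - l\right)}{6 + \left(5 + l - l\right)}}{7} = \frac{l + l 2 \cdot 5 \frac{1}{6 + 5}}{7} = \frac{l + l 2 \cdot 5 \cdot \frac{1}{11}}{7} = \frac{l + l \frac{10}{11}}{7} = \frac{l + \frac{10 l}{11}}{7} = \frac{\frac{21}{11} l}{7} = \frac{3 l}{11}$)
$w = - \frac{237}{2}$ ($w = \left(- \frac{1}{2}\right) 237 = - \frac{237}{2} \approx -118.5$)
$-257 + c{\left(14 \right)} w = -257 + \frac{3}{11} \cdot 14 \left(- \frac{237}{2}\right) = -257 + \frac{42}{11} \left(- \frac{237}{2}\right) = -257 - \frac{4977}{11} = - \frac{7804}{11}$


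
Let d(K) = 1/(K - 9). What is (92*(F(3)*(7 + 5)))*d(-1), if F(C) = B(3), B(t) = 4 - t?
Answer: -552/5 ≈ -110.40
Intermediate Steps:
F(C) = 1 (F(C) = 4 - 1*3 = 4 - 3 = 1)
d(K) = 1/(-9 + K)
(92*(F(3)*(7 + 5)))*d(-1) = (92*(1*(7 + 5)))/(-9 - 1) = (92*(1*12))/(-10) = (92*12)*(-⅒) = 1104*(-⅒) = -552/5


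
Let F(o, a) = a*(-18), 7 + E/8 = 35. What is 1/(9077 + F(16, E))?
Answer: 1/5045 ≈ 0.00019822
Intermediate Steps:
E = 224 (E = -56 + 8*35 = -56 + 280 = 224)
F(o, a) = -18*a
1/(9077 + F(16, E)) = 1/(9077 - 18*224) = 1/(9077 - 4032) = 1/5045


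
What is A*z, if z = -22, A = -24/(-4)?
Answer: -132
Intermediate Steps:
A = 6 (A = -24*(-¼) = 6)
A*z = 6*(-22) = -132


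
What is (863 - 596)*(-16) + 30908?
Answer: 26636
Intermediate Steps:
(863 - 596)*(-16) + 30908 = 267*(-16) + 30908 = -4272 + 30908 = 26636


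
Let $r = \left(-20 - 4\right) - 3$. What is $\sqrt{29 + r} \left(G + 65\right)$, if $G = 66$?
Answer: $131 \sqrt{2} \approx 185.26$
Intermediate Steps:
$r = -27$ ($r = -24 - 3 = -27$)
$\sqrt{29 + r} \left(G + 65\right) = \sqrt{29 - 27} \left(66 + 65\right) = \sqrt{2} \cdot 131 = 131 \sqrt{2}$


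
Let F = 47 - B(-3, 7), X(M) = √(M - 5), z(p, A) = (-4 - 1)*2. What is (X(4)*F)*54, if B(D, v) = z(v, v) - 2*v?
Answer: 3834*I ≈ 3834.0*I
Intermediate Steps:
z(p, A) = -10 (z(p, A) = -5*2 = -10)
X(M) = √(-5 + M)
B(D, v) = -10 - 2*v
F = 71 (F = 47 - (-10 - 2*7) = 47 - (-10 - 14) = 47 - 1*(-24) = 47 + 24 = 71)
(X(4)*F)*54 = (√(-5 + 4)*71)*54 = (√(-1)*71)*54 = (I*71)*54 = (71*I)*54 = 3834*I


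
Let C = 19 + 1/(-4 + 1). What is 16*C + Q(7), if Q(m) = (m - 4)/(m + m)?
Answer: 12553/42 ≈ 298.88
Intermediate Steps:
C = 56/3 (C = 19 + 1/(-3) = 19 - ⅓ = 56/3 ≈ 18.667)
Q(m) = (-4 + m)/(2*m) (Q(m) = (-4 + m)/((2*m)) = (-4 + m)*(1/(2*m)) = (-4 + m)/(2*m))
16*C + Q(7) = 16*(56/3) + (½)*(-4 + 7)/7 = 896/3 + (½)*(⅐)*3 = 896/3 + 3/14 = 12553/42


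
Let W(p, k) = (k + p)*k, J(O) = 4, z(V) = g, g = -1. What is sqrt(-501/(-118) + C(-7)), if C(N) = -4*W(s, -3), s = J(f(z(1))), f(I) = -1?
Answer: 3*sqrt(25134)/118 ≈ 4.0306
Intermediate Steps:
z(V) = -1
s = 4
W(p, k) = k*(k + p)
C(N) = 12 (C(N) = -(-12)*(-3 + 4) = -(-12) = -4*(-3) = 12)
sqrt(-501/(-118) + C(-7)) = sqrt(-501/(-118) + 12) = sqrt(-501*(-1/118) + 12) = sqrt(501/118 + 12) = sqrt(1917/118) = 3*sqrt(25134)/118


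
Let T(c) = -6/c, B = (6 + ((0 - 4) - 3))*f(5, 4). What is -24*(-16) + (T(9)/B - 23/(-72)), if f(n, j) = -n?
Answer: 138307/360 ≈ 384.19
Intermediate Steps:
B = 5 (B = (6 + ((0 - 4) - 3))*(-1*5) = (6 + (-4 - 3))*(-5) = (6 - 7)*(-5) = -1*(-5) = 5)
-24*(-16) + (T(9)/B - 23/(-72)) = -24*(-16) + (-6/9/5 - 23/(-72)) = 384 + (-6*⅑*(⅕) - 23*(-1/72)) = 384 + (-⅔*⅕ + 23/72) = 384 + (-2/15 + 23/72) = 384 + 67/360 = 138307/360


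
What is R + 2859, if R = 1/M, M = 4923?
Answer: 14074858/4923 ≈ 2859.0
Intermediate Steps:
R = 1/4923 ≈ 0.00020313
R + 2859 = 1/4923 + 2859 = 14074858/4923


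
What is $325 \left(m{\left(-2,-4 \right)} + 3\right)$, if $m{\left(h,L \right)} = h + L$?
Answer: $-975$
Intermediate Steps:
$m{\left(h,L \right)} = L + h$
$325 \left(m{\left(-2,-4 \right)} + 3\right) = 325 \left(\left(-4 - 2\right) + 3\right) = 325 \left(-6 + 3\right) = 325 \left(-3\right) = -975$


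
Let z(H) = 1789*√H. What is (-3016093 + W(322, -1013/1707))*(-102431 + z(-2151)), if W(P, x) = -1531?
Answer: 309098243944 - 16195588008*I*√239 ≈ 3.091e+11 - 2.5038e+11*I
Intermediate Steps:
(-3016093 + W(322, -1013/1707))*(-102431 + z(-2151)) = (-3016093 - 1531)*(-102431 + 1789*√(-2151)) = -3017624*(-102431 + 1789*(3*I*√239)) = -3017624*(-102431 + 5367*I*√239) = 309098243944 - 16195588008*I*√239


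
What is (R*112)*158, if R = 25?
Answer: 442400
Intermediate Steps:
(R*112)*158 = (25*112)*158 = 2800*158 = 442400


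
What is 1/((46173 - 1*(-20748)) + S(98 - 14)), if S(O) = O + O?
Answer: 1/67089 ≈ 1.4906e-5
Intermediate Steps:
S(O) = 2*O
1/((46173 - 1*(-20748)) + S(98 - 14)) = 1/((46173 - 1*(-20748)) + 2*(98 - 14)) = 1/((46173 + 20748) + 2*84) = 1/(66921 + 168) = 1/67089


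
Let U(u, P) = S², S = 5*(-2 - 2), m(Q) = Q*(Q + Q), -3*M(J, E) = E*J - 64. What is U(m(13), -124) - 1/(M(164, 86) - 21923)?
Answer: 10641201/26603 ≈ 400.00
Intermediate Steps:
M(J, E) = 64/3 - E*J/3 (M(J, E) = -(E*J - 64)/3 = -(-64 + E*J)/3 = 64/3 - E*J/3)
m(Q) = 2*Q² (m(Q) = Q*(2*Q) = 2*Q²)
S = -20 (S = 5*(-4) = -20)
U(u, P) = 400 (U(u, P) = (-20)² = 400)
U(m(13), -124) - 1/(M(164, 86) - 21923) = 400 - 1/((64/3 - ⅓*86*164) - 21923) = 400 - 1/((64/3 - 14104/3) - 21923) = 400 - 1/(-4680 - 21923) = 400 - 1/(-26603) = 400 - 1*(-1/26603) = 400 + 1/26603 = 10641201/26603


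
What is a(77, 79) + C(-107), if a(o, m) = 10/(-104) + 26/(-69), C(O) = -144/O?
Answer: 335093/383916 ≈ 0.87283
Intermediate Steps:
a(o, m) = -1697/3588 (a(o, m) = 10*(-1/104) + 26*(-1/69) = -5/52 - 26/69 = -1697/3588)
a(77, 79) + C(-107) = -1697/3588 - 144/(-107) = -1697/3588 - 144*(-1/107) = -1697/3588 + 144/107 = 335093/383916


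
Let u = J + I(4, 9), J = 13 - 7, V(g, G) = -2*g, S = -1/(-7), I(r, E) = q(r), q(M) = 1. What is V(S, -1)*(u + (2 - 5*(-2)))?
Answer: -38/7 ≈ -5.4286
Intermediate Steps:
I(r, E) = 1
S = ⅐ (S = -1*(-⅐) = ⅐ ≈ 0.14286)
J = 6
u = 7 (u = 6 + 1 = 7)
V(S, -1)*(u + (2 - 5*(-2))) = (-2*⅐)*(7 + (2 - 5*(-2))) = -2*(7 + (2 + 10))/7 = -2*(7 + 12)/7 = -2/7*19 = -38/7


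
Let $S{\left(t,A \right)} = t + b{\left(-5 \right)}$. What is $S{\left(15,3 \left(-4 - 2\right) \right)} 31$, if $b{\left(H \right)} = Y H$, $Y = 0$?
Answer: $465$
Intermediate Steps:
$b{\left(H \right)} = 0$ ($b{\left(H \right)} = 0 H = 0$)
$S{\left(t,A \right)} = t$ ($S{\left(t,A \right)} = t + 0 = t$)
$S{\left(15,3 \left(-4 - 2\right) \right)} 31 = 15 \cdot 31 = 465$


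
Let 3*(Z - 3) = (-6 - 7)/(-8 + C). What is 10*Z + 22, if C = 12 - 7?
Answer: 598/9 ≈ 66.444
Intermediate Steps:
C = 5
Z = 40/9 (Z = 3 + ((-6 - 7)/(-8 + 5))/3 = 3 + (-13/(-3))/3 = 3 + (-13*(-⅓))/3 = 3 + (⅓)*(13/3) = 3 + 13/9 = 40/9 ≈ 4.4444)
10*Z + 22 = 10*(40/9) + 22 = 400/9 + 22 = 598/9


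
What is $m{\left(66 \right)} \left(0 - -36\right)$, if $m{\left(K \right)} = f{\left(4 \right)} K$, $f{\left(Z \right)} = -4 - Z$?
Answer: $-19008$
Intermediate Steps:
$m{\left(K \right)} = - 8 K$ ($m{\left(K \right)} = \left(-4 - 4\right) K = - 8 K$)
$m{\left(66 \right)} \left(0 - -36\right) = \left(-8\right) 66 \left(0 - -36\right) = - 528 \left(0 + 36\right) = \left(-528\right) 36 = -19008$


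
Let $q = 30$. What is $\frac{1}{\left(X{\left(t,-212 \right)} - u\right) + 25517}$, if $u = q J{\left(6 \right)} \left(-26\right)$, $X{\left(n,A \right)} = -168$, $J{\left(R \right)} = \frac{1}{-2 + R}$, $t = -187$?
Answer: $\frac{1}{25544} \approx 3.9148 \cdot 10^{-5}$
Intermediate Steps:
$u = -195$ ($u = \frac{30}{-2 + 6} \left(-26\right) = \frac{30}{4} \left(-26\right) = 30 \cdot \frac{1}{4} \left(-26\right) = \frac{15}{2} \left(-26\right) = -195$)
$\frac{1}{\left(X{\left(t,-212 \right)} - u\right) + 25517} = \frac{1}{\left(-168 - -195\right) + 25517} = \frac{1}{\left(-168 + 195\right) + 25517} = \frac{1}{27 + 25517} = \frac{1}{25544}$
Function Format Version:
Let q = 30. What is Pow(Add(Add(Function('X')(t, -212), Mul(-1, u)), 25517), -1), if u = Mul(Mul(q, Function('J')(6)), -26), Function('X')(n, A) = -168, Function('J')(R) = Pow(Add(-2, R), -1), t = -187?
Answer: Rational(1, 25544) ≈ 3.9148e-5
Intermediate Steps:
u = -195 (u = Mul(Mul(30, Pow(Add(-2, 6), -1)), -26) = Mul(Mul(30, Pow(4, -1)), -26) = Mul(Mul(30, Rational(1, 4)), -26) = Mul(Rational(15, 2), -26) = -195)
Pow(Add(Add(Function('X')(t, -212), Mul(-1, u)), 25517), -1) = Pow(Add(Add(-168, Mul(-1, -195)), 25517), -1) = Pow(Add(Add(-168, 195), 25517), -1) = Pow(Add(27, 25517), -1) = Pow(25544, -1) = Rational(1, 25544)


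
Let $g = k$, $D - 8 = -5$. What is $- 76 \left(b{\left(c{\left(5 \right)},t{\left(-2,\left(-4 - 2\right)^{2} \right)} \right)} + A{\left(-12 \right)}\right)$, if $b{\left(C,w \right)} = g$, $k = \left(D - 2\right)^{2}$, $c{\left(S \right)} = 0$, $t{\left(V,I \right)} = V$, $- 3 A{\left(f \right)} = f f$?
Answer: $3572$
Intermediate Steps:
$D = 3$ ($D = 8 - 5 = 3$)
$A{\left(f \right)} = - \frac{f^{2}}{3}$ ($A{\left(f \right)} = - \frac{f f}{3} = - \frac{f^{2}}{3}$)
$k = 1$ ($k = \left(3 - 2\right)^{2} = 1^{2} = 1$)
$g = 1$
$b{\left(C,w \right)} = 1$
$- 76 \left(b{\left(c{\left(5 \right)},t{\left(-2,\left(-4 - 2\right)^{2} \right)} \right)} + A{\left(-12 \right)}\right) = - 76 \left(1 - \frac{\left(-12\right)^{2}}{3}\right) = - 76 \left(1 - 48\right) = \left(-76\right) \left(-47\right) = 3572$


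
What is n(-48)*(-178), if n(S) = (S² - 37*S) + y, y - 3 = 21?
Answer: -730512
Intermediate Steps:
y = 24 (y = 3 + 21 = 24)
n(S) = 24 + S² - 37*S (n(S) = (S² - 37*S) + 24 = 24 + S² - 37*S)
n(-48)*(-178) = (24 + (-48)² - 37*(-48))*(-178) = (24 + 2304 + 1776)*(-178) = 4104*(-178) = -730512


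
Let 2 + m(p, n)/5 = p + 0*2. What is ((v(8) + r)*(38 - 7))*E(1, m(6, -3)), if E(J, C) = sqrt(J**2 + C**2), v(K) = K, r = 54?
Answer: 1922*sqrt(401) ≈ 38488.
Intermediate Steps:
m(p, n) = -10 + 5*p (m(p, n) = -10 + 5*(p + 0*2) = -10 + 5*(p + 0) = -10 + 5*p)
E(J, C) = sqrt(C**2 + J**2)
((v(8) + r)*(38 - 7))*E(1, m(6, -3)) = ((8 + 54)*(38 - 7))*sqrt((-10 + 5*6)**2 + 1**2) = (62*31)*sqrt((-10 + 30)**2 + 1) = 1922*sqrt(20**2 + 1) = 1922*sqrt(400 + 1) = 1922*sqrt(401)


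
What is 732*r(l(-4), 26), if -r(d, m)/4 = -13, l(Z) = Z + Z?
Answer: 38064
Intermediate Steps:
l(Z) = 2*Z
r(d, m) = 52 (r(d, m) = -4*(-13) = 52)
732*r(l(-4), 26) = 732*52 = 38064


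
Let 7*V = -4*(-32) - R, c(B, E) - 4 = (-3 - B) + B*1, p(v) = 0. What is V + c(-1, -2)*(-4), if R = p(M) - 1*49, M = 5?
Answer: 149/7 ≈ 21.286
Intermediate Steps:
c(B, E) = 1 (c(B, E) = 4 + ((-3 - B) + B*1) = 4 + ((-3 - B) + B) = 4 - 3 = 1)
R = -49 (R = 0 - 1*49 = 0 - 49 = -49)
V = 177/7 (V = (-4*(-32) - 1*(-49))/7 = (128 + 49)/7 = (⅐)*177 = 177/7 ≈ 25.286)
V + c(-1, -2)*(-4) = 177/7 + 1*(-4) = 177/7 - 4 = 149/7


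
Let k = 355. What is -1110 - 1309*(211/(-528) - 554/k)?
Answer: 24808223/17040 ≈ 1455.9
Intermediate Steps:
-1110 - 1309*(211/(-528) - 554/k) = -1110 - 1309*(211/(-528) - 554/355) = -1110 - 1309*(211*(-1/528) - 554*1/355) = -1110 - 1309*(-211/528 - 554/355) = -1110 - 1309*(-367417/187440) = -1110 + 43722623/17040 = 24808223/17040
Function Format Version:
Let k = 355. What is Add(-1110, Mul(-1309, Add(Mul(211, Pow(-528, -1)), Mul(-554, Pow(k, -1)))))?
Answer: Rational(24808223, 17040) ≈ 1455.9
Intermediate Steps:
Add(-1110, Mul(-1309, Add(Mul(211, Pow(-528, -1)), Mul(-554, Pow(k, -1))))) = Add(-1110, Mul(-1309, Add(Mul(211, Pow(-528, -1)), Mul(-554, Pow(355, -1))))) = Add(-1110, Mul(-1309, Add(Mul(211, Rational(-1, 528)), Mul(-554, Rational(1, 355))))) = Add(-1110, Mul(-1309, Add(Rational(-211, 528), Rational(-554, 355)))) = Add(-1110, Mul(-1309, Rational(-367417, 187440))) = Add(-1110, Rational(43722623, 17040)) = Rational(24808223, 17040)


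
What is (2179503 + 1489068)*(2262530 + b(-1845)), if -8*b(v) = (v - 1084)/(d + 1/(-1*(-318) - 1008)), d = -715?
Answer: 16379746681431282165/1973404 ≈ 8.3003e+12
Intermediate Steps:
b(v) = -93495/493351 + 345*v/1973404 (b(v) = -(v - 1084)/(8*(-715 + 1/(-1*(-318) - 1008))) = -(-1084 + v)/(8*(-715 + 1/(318 - 1008))) = -(-1084 + v)/(8*(-715 + 1/(-690))) = -(-1084 + v)/(8*(-715 - 1/690)) = -(-1084 + v)/(8*(-493351/690)) = -(-1084 + v)*(-690)/(8*493351) = -(747960/493351 - 690*v/493351)/8 = -93495/493351 + 345*v/1973404)
(2179503 + 1489068)*(2262530 + b(-1845)) = (2179503 + 1489068)*(2262530 + (-93495/493351 + (345/1973404)*(-1845))) = 3668571*(2262530 + (-93495/493351 - 636525/1973404)) = 3668571*(2262530 - 1010505/1973404) = 3668571*(4464884741615/1973404) = 16379746681431282165/1973404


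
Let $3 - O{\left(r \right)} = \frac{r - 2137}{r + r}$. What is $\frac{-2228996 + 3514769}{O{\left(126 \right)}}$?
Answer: $\frac{324014796}{2767} \approx 1.171 \cdot 10^{5}$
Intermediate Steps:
$O{\left(r \right)} = 3 - \frac{-2137 + r}{2 r}$ ($O{\left(r \right)} = 3 - \frac{r - 2137}{r + r} = 3 - \frac{-2137 + r}{2 r}$)
$\frac{-2228996 + 3514769}{O{\left(126 \right)}} = \frac{-2228996 + 3514769}{\frac{1}{2} \cdot \frac{1}{126} \left(2137 + 5 \cdot 126\right)} = \frac{1285773}{\frac{1}{2} \cdot \frac{1}{126} \left(2137 + 630\right)} = \frac{1285773}{\frac{1}{2} \cdot \frac{1}{126} \cdot 2767} = \frac{1285773}{\frac{2767}{252}} = 1285773 \cdot \frac{252}{2767} = \frac{324014796}{2767}$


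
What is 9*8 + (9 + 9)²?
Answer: 396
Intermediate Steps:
9*8 + (9 + 9)² = 72 + 18² = 72 + 324 = 396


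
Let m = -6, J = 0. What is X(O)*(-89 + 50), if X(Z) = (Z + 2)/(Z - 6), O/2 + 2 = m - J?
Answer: -273/11 ≈ -24.818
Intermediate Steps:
O = -16 (O = -4 + 2*(-6 - 1*0) = -4 + 2*(-6 + 0) = -4 + 2*(-6) = -4 - 12 = -16)
X(Z) = (2 + Z)/(-6 + Z)
X(O)*(-89 + 50) = ((2 - 16)/(-6 - 16))*(-89 + 50) = (-14/(-22))*(-39) = -1/22*(-14)*(-39) = (7/11)*(-39) = -273/11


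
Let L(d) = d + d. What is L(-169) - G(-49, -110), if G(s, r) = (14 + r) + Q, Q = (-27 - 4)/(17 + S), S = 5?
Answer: -5293/22 ≈ -240.59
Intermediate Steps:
Q = -31/22 (Q = (-27 - 4)/(17 + 5) = -31/22 ≈ -1.4091)
L(d) = 2*d
G(s, r) = 277/22 + r (G(s, r) = (14 + r) - 31/22 = 277/22 + r)
L(-169) - G(-49, -110) = 2*(-169) - (277/22 - 110) = -338 - 1*(-2143/22) = -338 + 2143/22 = -5293/22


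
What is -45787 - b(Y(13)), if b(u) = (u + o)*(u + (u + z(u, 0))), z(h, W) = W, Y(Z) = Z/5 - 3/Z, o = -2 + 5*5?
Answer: -193957967/4225 ≈ -45907.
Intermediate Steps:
o = 23 (o = -2 + 25 = 23)
Y(Z) = -3/Z + Z/5 (Y(Z) = Z*(⅕) - 3/Z = Z/5 - 3/Z = -3/Z + Z/5)
b(u) = 2*u*(23 + u) (b(u) = (u + 23)*(u + (u + 0)) = (23 + u)*(u + u) = (23 + u)*(2*u) = 2*u*(23 + u))
-45787 - b(Y(13)) = -45787 - 2*(-3/13 + (⅕)*13)*(23 + (-3/13 + (⅕)*13)) = -45787 - 2*(-3*1/13 + 13/5)*(23 + (-3*1/13 + 13/5)) = -45787 - 2*(-3/13 + 13/5)*(23 + (-3/13 + 13/5)) = -45787 - 2*154*(23 + 154/65)/65 = -45787 - 2*154*1649/(65*65) = -45787 - 1*507892/4225 = -45787 - 507892/4225 = -193957967/4225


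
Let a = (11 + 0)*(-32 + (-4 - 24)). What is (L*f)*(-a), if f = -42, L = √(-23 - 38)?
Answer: -27720*I*√61 ≈ -2.165e+5*I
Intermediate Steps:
L = I*√61 (L = √(-61) = I*√61 ≈ 7.8102*I)
a = -660 (a = 11*(-32 - 28) = 11*(-60) = -660)
(L*f)*(-a) = ((I*√61)*(-42))*(-1*(-660)) = -42*I*√61*660 = -27720*I*√61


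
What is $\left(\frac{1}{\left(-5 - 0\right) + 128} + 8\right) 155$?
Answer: $\frac{152675}{123} \approx 1241.3$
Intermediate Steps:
$\left(\frac{1}{\left(-5 - 0\right) + 128} + 8\right) 155 = \left(\frac{1}{\left(-5 + 0\right) + 128} + 8\right) 155 = \left(\frac{1}{-5 + 128} + 8\right) 155 = \left(\frac{1}{123} + 8\right) 155 = \frac{985}{123} \cdot 155 = \frac{152675}{123}$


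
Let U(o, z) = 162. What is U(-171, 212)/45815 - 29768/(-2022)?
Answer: 682074242/46318965 ≈ 14.726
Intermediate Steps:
U(-171, 212)/45815 - 29768/(-2022) = 162/45815 - 29768/(-2022) = 162*(1/45815) - 29768*(-1/2022) = 162/45815 + 14884/1011 = 682074242/46318965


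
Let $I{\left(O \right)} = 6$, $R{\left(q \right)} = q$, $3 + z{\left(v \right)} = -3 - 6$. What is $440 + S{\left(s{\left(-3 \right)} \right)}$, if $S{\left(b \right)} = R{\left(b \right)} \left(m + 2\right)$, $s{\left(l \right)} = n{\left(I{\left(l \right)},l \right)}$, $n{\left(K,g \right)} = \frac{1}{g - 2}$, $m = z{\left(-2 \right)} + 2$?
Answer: $\frac{2208}{5} \approx 441.6$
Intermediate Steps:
$z{\left(v \right)} = -12$ ($z{\left(v \right)} = -3 - 9 = -12$)
$m = -10$ ($m = -12 + 2 = -10$)
$n{\left(K,g \right)} = \frac{1}{-2 + g}$
$s{\left(l \right)} = \frac{1}{-2 + l}$
$S{\left(b \right)} = - 8 b$ ($S{\left(b \right)} = b \left(-10 + 2\right) = b \left(-8\right) = - 8 b$)
$440 + S{\left(s{\left(-3 \right)} \right)} = 440 - \frac{8}{-2 - 3} = 440 - \frac{8}{-5} = 440 - - \frac{8}{5} = 440 + \frac{8}{5} = \frac{2208}{5}$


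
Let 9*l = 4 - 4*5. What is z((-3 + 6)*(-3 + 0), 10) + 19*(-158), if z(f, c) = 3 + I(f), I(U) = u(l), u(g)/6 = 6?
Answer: -2963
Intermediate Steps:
l = -16/9 (l = (4 - 4*5)/9 = (4 - 20)/9 = (⅑)*(-16) = -16/9 ≈ -1.7778)
u(g) = 36 (u(g) = 6*6 = 36)
I(U) = 36
z(f, c) = 39 (z(f, c) = 3 + 36 = 39)
z((-3 + 6)*(-3 + 0), 10) + 19*(-158) = 39 + 19*(-158) = 39 - 3002 = -2963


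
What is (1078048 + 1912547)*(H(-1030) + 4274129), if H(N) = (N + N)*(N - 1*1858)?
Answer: 30574075838355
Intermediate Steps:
H(N) = 2*N*(-1858 + N) (H(N) = (2*N)*(N - 1858) = (2*N)*(-1858 + N) = 2*N*(-1858 + N))
(1078048 + 1912547)*(H(-1030) + 4274129) = (1078048 + 1912547)*(2*(-1030)*(-1858 - 1030) + 4274129) = 2990595*(2*(-1030)*(-2888) + 4274129) = 2990595*(5949280 + 4274129) = 2990595*10223409 = 30574075838355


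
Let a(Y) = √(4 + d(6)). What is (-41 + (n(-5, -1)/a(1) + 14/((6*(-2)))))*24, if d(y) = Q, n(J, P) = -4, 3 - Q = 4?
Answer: -1012 - 32*√3 ≈ -1067.4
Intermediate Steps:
Q = -1 (Q = 3 - 1*4 = 3 - 4 = -1)
d(y) = -1
a(Y) = √3 (a(Y) = √(4 - 1) = √3)
(-41 + (n(-5, -1)/a(1) + 14/((6*(-2)))))*24 = (-41 + (-4*√3/3 + 14/((6*(-2)))))*24 = (-41 + (-4*√3/3 + 14/(-12)))*24 = (-41 + (-4*√3/3 + 14*(-1/12)))*24 = (-41 + (-4*√3/3 - 7/6))*24 = (-41 + (-7/6 - 4*√3/3))*24 = (-253/6 - 4*√3/3)*24 = -1012 - 32*√3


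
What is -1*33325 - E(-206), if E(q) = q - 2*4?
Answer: -33111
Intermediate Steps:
E(q) = -8 + q (E(q) = q - 8 = -8 + q)
-1*33325 - E(-206) = -1*33325 - (-8 - 206) = -33325 - 1*(-214) = -33325 + 214 = -33111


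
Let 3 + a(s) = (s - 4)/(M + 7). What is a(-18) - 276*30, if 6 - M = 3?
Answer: -41426/5 ≈ -8285.2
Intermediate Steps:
M = 3 (M = 6 - 1*3 = 6 - 3 = 3)
a(s) = -17/5 + s/10 (a(s) = -3 + (s - 4)/(3 + 7) = -3 + (-4 + s)/10 = -3 + (-4 + s)*(⅒) = -3 + (-⅖ + s/10) = -17/5 + s/10)
a(-18) - 276*30 = (-17/5 + (⅒)*(-18)) - 276*30 = (-17/5 - 9/5) - 8280 = -26/5 - 8280 = -41426/5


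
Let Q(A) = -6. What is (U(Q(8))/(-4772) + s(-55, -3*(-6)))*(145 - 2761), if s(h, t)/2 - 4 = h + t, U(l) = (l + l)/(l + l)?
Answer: 205979262/1193 ≈ 1.7266e+5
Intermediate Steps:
U(l) = 1 (U(l) = (2*l)/((2*l)) = (2*l)*(1/(2*l)) = 1)
s(h, t) = 8 + 2*h + 2*t (s(h, t) = 8 + 2*(h + t) = 8 + (2*h + 2*t) = 8 + 2*h + 2*t)
(U(Q(8))/(-4772) + s(-55, -3*(-6)))*(145 - 2761) = (1/(-4772) + (8 + 2*(-55) + 2*(-3*(-6))))*(145 - 2761) = (1*(-1/4772) + (8 - 110 + 2*18))*(-2616) = (-1/4772 + (8 - 110 + 36))*(-2616) = (-1/4772 - 66)*(-2616) = -314953/4772*(-2616) = 205979262/1193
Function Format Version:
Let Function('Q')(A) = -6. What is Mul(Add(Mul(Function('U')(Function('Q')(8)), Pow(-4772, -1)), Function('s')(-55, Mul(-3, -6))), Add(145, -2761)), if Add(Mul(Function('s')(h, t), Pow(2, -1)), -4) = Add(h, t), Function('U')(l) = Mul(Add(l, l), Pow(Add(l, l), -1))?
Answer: Rational(205979262, 1193) ≈ 1.7266e+5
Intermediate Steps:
Function('U')(l) = 1 (Function('U')(l) = Mul(Mul(2, l), Pow(Mul(2, l), -1)) = Mul(Mul(2, l), Mul(Rational(1, 2), Pow(l, -1))) = 1)
Function('s')(h, t) = Add(8, Mul(2, h), Mul(2, t)) (Function('s')(h, t) = Add(8, Mul(2, Add(h, t))) = Add(8, Add(Mul(2, h), Mul(2, t))) = Add(8, Mul(2, h), Mul(2, t)))
Mul(Add(Mul(Function('U')(Function('Q')(8)), Pow(-4772, -1)), Function('s')(-55, Mul(-3, -6))), Add(145, -2761)) = Mul(Add(Mul(1, Pow(-4772, -1)), Add(8, Mul(2, -55), Mul(2, Mul(-3, -6)))), Add(145, -2761)) = Mul(Add(Mul(1, Rational(-1, 4772)), Add(8, -110, Mul(2, 18))), -2616) = Mul(Add(Rational(-1, 4772), Add(8, -110, 36)), -2616) = Mul(Add(Rational(-1, 4772), -66), -2616) = Mul(Rational(-314953, 4772), -2616) = Rational(205979262, 1193)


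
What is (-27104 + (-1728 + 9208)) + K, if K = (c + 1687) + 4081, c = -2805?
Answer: -16661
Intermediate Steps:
K = 2963 (K = (-2805 + 1687) + 4081 = -1118 + 4081 = 2963)
(-27104 + (-1728 + 9208)) + K = (-27104 + (-1728 + 9208)) + 2963 = (-27104 + 7480) + 2963 = -19624 + 2963 = -16661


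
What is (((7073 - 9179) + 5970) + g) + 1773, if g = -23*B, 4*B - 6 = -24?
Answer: 11481/2 ≈ 5740.5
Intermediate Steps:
B = -9/2 (B = 3/2 + (¼)*(-24) = 3/2 - 6 = -9/2 ≈ -4.5000)
g = 207/2 (g = -23*(-9/2) = 207/2 ≈ 103.50)
(((7073 - 9179) + 5970) + g) + 1773 = (((7073 - 9179) + 5970) + 207/2) + 1773 = ((-2106 + 5970) + 207/2) + 1773 = (3864 + 207/2) + 1773 = 7935/2 + 1773 = 11481/2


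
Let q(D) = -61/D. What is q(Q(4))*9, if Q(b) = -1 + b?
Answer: -183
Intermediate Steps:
q(Q(4))*9 = -61/(-1 + 4)*9 = -61/3*9 = -183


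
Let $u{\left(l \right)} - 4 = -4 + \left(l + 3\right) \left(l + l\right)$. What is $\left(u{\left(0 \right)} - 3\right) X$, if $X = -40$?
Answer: $120$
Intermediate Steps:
$u{\left(l \right)} = 2 l \left(3 + l\right)$ ($u{\left(l \right)} = 4 + \left(-4 + \left(l + 3\right) \left(l + l\right)\right) = 4 + \left(-4 + \left(3 + l\right) 2 l\right) = 4 + \left(-4 + 2 l \left(3 + l\right)\right) = 2 l \left(3 + l\right)$)
$\left(u{\left(0 \right)} - 3\right) X = \left(2 \cdot 0 \left(3 + 0\right) - 3\right) \left(-40\right) = \left(2 \cdot 0 \cdot 3 - 3\right) \left(-40\right) = \left(0 - 3\right) \left(-40\right) = \left(-3\right) \left(-40\right) = 120$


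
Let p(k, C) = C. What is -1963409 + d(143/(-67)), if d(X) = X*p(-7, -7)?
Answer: -131547402/67 ≈ -1.9634e+6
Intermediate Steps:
d(X) = -7*X (d(X) = X*(-7) = -7*X)
-1963409 + d(143/(-67)) = -1963409 - 1001/(-67) = -1963409 - 1001*(-1)/67 = -1963409 - 7*(-143/67) = -1963409 + 1001/67 = -131547402/67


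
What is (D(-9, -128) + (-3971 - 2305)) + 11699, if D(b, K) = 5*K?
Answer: 4783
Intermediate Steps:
(D(-9, -128) + (-3971 - 2305)) + 11699 = (5*(-128) + (-3971 - 2305)) + 11699 = (-640 - 6276) + 11699 = -6916 + 11699 = 4783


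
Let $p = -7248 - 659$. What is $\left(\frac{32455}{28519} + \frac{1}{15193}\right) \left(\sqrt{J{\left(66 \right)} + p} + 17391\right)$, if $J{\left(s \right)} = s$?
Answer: $\frac{8575803555594}{433289167} + \frac{493117334 i \sqrt{7841}}{433289167} \approx 19792.0 + 100.78 i$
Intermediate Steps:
$p = -7907$ ($p = -7248 - 659 = -7907$)
$\left(\frac{32455}{28519} + \frac{1}{15193}\right) \left(\sqrt{J{\left(66 \right)} + p} + 17391\right) = \left(\frac{32455}{28519} + \frac{1}{15193}\right) \left(\sqrt{66 - 7907} + 17391\right) = \left(32455 \cdot \frac{1}{28519} + \frac{1}{15193}\right) \left(\sqrt{-7841} + 17391\right) = \left(\frac{32455}{28519} + \frac{1}{15193}\right) \left(i \sqrt{7841} + 17391\right) = \frac{493117334 \left(17391 + i \sqrt{7841}\right)}{433289167} = \frac{8575803555594}{433289167} + \frac{493117334 i \sqrt{7841}}{433289167}$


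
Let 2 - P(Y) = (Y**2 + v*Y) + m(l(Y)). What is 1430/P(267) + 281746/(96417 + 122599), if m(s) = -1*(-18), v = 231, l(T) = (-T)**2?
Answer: 9288488423/7281296428 ≈ 1.2757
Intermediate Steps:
l(T) = T**2
m(s) = 18
P(Y) = -16 - Y**2 - 231*Y (P(Y) = 2 - ((Y**2 + 231*Y) + 18) = 2 - (18 + Y**2 + 231*Y) = 2 + (-18 - Y**2 - 231*Y) = -16 - Y**2 - 231*Y)
1430/P(267) + 281746/(96417 + 122599) = 1430/(-16 - 1*267**2 - 231*267) + 281746/(96417 + 122599) = 1430/(-16 - 1*71289 - 61677) + 281746/219016 = 1430/(-16 - 71289 - 61677) + 281746*(1/219016) = 1430/(-132982) + 140873/109508 = 1430*(-1/132982) + 140873/109508 = -715/66491 + 140873/109508 = 9288488423/7281296428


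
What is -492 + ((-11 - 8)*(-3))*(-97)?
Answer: -6021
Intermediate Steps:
-492 + ((-11 - 8)*(-3))*(-97) = -492 - 19*(-3)*(-97) = -492 + 57*(-97) = -492 - 5529 = -6021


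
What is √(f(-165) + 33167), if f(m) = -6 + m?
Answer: 2*√8249 ≈ 181.65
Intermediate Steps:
√(f(-165) + 33167) = √((-6 - 165) + 33167) = √(-171 + 33167) = √32996 = 2*√8249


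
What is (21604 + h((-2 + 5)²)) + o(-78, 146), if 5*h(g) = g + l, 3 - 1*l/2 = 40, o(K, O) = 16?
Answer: 21607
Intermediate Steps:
l = -74 (l = 6 - 2*40 = 6 - 80 = -74)
h(g) = -74/5 + g/5 (h(g) = (g - 74)/5 = (-74 + g)/5 = -74/5 + g/5)
(21604 + h((-2 + 5)²)) + o(-78, 146) = (21604 + (-74/5 + (-2 + 5)²/5)) + 16 = (21604 + (-74/5 + (⅕)*3²)) + 16 = (21604 + (-74/5 + (⅕)*9)) + 16 = (21604 + (-74/5 + 9/5)) + 16 = (21604 - 13) + 16 = 21591 + 16 = 21607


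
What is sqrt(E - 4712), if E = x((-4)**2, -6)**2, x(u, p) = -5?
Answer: I*sqrt(4687) ≈ 68.462*I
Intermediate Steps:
E = 25 (E = (-5)**2 = 25)
sqrt(E - 4712) = sqrt(25 - 4712) = sqrt(-4687) = I*sqrt(4687)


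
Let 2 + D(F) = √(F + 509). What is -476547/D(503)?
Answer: -158849/168 - 158849*√253/168 ≈ -15985.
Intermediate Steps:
D(F) = -2 + √(509 + F) (D(F) = -2 + √(F + 509) = -2 + √(509 + F))
-476547/D(503) = -476547/(-2 + √(509 + 503)) = -476547/(-2 + √1012) = -476547/(-2 + 2*√253)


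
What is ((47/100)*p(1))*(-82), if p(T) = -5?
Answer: 1927/10 ≈ 192.70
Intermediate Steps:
((47/100)*p(1))*(-82) = ((47/100)*(-5))*(-82) = -47/20*(-82) = 1927/10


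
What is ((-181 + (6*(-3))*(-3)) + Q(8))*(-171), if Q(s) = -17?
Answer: 24624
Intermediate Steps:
((-181 + (6*(-3))*(-3)) + Q(8))*(-171) = ((-181 + (6*(-3))*(-3)) - 17)*(-171) = ((-181 - 18*(-3)) - 17)*(-171) = ((-181 + 54) - 17)*(-171) = (-127 - 17)*(-171) = -144*(-171) = 24624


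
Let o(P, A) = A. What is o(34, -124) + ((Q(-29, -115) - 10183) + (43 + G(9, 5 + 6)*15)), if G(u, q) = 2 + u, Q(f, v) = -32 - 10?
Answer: -10141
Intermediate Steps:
Q(f, v) = -42
o(34, -124) + ((Q(-29, -115) - 10183) + (43 + G(9, 5 + 6)*15)) = -124 + ((-42 - 10183) + (43 + (2 + 9)*15)) = -124 + (-10225 + (43 + 11*15)) = -124 + (-10225 + (43 + 165)) = -124 + (-10225 + 208) = -124 - 10017 = -10141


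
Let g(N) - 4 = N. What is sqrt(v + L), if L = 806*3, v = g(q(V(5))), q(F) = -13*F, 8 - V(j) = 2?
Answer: 2*sqrt(586) ≈ 48.415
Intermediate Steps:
V(j) = 6 (V(j) = 8 - 1*2 = 8 - 2 = 6)
g(N) = 4 + N
v = -74 (v = 4 - 13*6 = 4 - 78 = -74)
L = 2418
sqrt(v + L) = sqrt(-74 + 2418) = sqrt(2344) = 2*sqrt(586)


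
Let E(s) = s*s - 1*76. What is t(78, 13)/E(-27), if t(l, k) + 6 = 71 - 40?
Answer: 25/653 ≈ 0.038285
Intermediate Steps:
E(s) = -76 + s² (E(s) = s² - 76 = -76 + s²)
t(l, k) = 25 (t(l, k) = -6 + (71 - 40) = -6 + 31 = 25)
t(78, 13)/E(-27) = 25/(-76 + (-27)²) = 25/(-76 + 729) = 25/653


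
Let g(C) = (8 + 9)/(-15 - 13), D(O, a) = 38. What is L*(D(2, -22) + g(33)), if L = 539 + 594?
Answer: 1186251/28 ≈ 42366.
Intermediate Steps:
L = 1133
g(C) = -17/28 (g(C) = 17/(-28) = 17*(-1/28) = -17/28)
L*(D(2, -22) + g(33)) = 1133*(38 - 17/28) = 1133*(1047/28) = 1186251/28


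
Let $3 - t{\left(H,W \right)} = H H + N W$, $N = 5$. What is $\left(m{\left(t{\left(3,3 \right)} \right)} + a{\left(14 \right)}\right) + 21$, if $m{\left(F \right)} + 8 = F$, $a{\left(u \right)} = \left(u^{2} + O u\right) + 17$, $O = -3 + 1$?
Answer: $177$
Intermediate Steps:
$O = -2$
$a{\left(u \right)} = 17 + u^{2} - 2 u$ ($a{\left(u \right)} = \left(u^{2} - 2 u\right) + 17 = 17 + u^{2} - 2 u$)
$t{\left(H,W \right)} = 3 - H^{2} - 5 W$ ($t{\left(H,W \right)} = 3 - \left(H H + 5 W\right) = 3 - \left(H^{2} + 5 W\right) = 3 - H^{2} - 5 W$)
$m{\left(F \right)} = -8 + F$
$\left(m{\left(t{\left(3,3 \right)} \right)} + a{\left(14 \right)}\right) + 21 = \left(\left(-8 - 21\right) + \left(17 + 14^{2} - 28\right)\right) + 21 = \left(\left(-8 - 21\right) + \left(17 + 196 - 28\right)\right) + 21 = \left(\left(-8 - 21\right) + 185\right) + 21 = \left(-29 + 185\right) + 21 = 156 + 21 = 177$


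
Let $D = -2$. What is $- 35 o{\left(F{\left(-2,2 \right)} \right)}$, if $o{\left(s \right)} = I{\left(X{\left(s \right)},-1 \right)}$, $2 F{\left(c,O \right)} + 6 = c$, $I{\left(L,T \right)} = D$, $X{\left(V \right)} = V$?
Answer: $70$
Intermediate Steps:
$I{\left(L,T \right)} = -2$
$F{\left(c,O \right)} = -3 + \frac{c}{2}$
$o{\left(s \right)} = -2$
$- 35 o{\left(F{\left(-2,2 \right)} \right)} = \left(-35\right) \left(-2\right) = 70$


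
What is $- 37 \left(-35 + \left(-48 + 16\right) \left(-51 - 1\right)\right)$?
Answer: $-60273$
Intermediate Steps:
$- 37 \left(-35 + \left(-48 + 16\right) \left(-51 - 1\right)\right) = - 37 \left(-35 - -1664\right) = - 37 \left(-35 + 1664\right) = \left(-37\right) 1629 = -60273$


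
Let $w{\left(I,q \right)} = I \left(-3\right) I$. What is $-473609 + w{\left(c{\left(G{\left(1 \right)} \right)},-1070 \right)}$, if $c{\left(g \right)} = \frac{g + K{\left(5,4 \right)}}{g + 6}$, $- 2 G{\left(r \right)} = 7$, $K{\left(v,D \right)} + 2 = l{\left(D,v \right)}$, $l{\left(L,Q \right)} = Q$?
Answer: $- \frac{11840228}{25} \approx -4.7361 \cdot 10^{5}$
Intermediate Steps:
$K{\left(v,D \right)} = -2 + v$
$G{\left(r \right)} = - \frac{7}{2}$ ($G{\left(r \right)} = \left(- \frac{1}{2}\right) 7 = - \frac{7}{2}$)
$c{\left(g \right)} = \frac{3 + g}{6 + g}$ ($c{\left(g \right)} = \frac{g + \left(-2 + 5\right)}{g + 6} = \frac{g + 3}{6 + g} = \frac{3 + g}{6 + g}$)
$w{\left(I,q \right)} = - 3 I^{2}$ ($w{\left(I,q \right)} = - 3 I I = - 3 I^{2}$)
$-473609 + w{\left(c{\left(G{\left(1 \right)} \right)},-1070 \right)} = -473609 - 3 \left(\frac{3 - \frac{7}{2}}{6 - \frac{7}{2}}\right)^{2} = -473609 - 3 \left(\frac{1}{\frac{5}{2}} \left(- \frac{1}{2}\right)\right)^{2} = -473609 - 3 \left(\frac{2}{5} \left(- \frac{1}{2}\right)\right)^{2} = -473609 - 3 \left(- \frac{1}{5}\right)^{2} = -473609 - \frac{3}{25} = - \frac{11840228}{25}$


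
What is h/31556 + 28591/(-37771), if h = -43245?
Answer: -2535624491/1191901676 ≈ -2.1274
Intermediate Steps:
h/31556 + 28591/(-37771) = -43245/31556 + 28591/(-37771) = -43245*1/31556 + 28591*(-1/37771) = -43245/31556 - 28591/37771 = -2535624491/1191901676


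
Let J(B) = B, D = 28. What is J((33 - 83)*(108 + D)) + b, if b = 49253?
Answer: 42453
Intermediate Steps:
J((33 - 83)*(108 + D)) + b = (33 - 83)*(108 + 28) + 49253 = -50*136 + 49253 = -6800 + 49253 = 42453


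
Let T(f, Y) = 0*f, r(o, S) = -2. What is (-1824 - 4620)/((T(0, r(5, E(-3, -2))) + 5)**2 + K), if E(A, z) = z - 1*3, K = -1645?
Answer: 179/45 ≈ 3.9778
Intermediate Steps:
E(A, z) = -3 + z (E(A, z) = z - 3 = -3 + z)
T(f, Y) = 0
(-1824 - 4620)/((T(0, r(5, E(-3, -2))) + 5)**2 + K) = (-1824 - 4620)/((0 + 5)**2 - 1645) = -6444/(5**2 - 1645) = -6444/(25 - 1645) = -6444/(-1620) = -6444*(-1/1620) = 179/45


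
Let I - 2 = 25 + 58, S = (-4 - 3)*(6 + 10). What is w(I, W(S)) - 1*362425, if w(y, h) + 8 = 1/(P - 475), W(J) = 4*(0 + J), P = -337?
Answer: -294295597/812 ≈ -3.6243e+5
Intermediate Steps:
S = -112 (S = -7*16 = -112)
I = 85 (I = 2 + (25 + 58) = 2 + 83 = 85)
W(J) = 4*J
w(y, h) = -6497/812 (w(y, h) = -8 + 1/(-337 - 475) = -8 + 1/(-812) = -8 - 1/812 = -6497/812)
w(I, W(S)) - 1*362425 = -6497/812 - 1*362425 = -6497/812 - 362425 = -294295597/812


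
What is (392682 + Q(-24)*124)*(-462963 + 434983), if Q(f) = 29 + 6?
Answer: -11108675560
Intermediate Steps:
Q(f) = 35
(392682 + Q(-24)*124)*(-462963 + 434983) = (392682 + 35*124)*(-462963 + 434983) = (392682 + 4340)*(-27980) = 397022*(-27980) = -11108675560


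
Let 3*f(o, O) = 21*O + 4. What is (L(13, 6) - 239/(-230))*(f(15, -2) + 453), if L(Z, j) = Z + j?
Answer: 6088489/690 ≈ 8823.9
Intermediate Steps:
f(o, O) = 4/3 + 7*O (f(o, O) = (21*O + 4)/3 = (4 + 21*O)/3 = 4/3 + 7*O)
(L(13, 6) - 239/(-230))*(f(15, -2) + 453) = ((13 + 6) - 239/(-230))*((4/3 + 7*(-2)) + 453) = (19 - 239*(-1/230))*((4/3 - 14) + 453) = (19 + 239/230)*(-38/3 + 453) = (4609/230)*(1321/3) = 6088489/690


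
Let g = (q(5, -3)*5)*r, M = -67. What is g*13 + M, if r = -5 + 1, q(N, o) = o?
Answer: 713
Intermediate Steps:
r = -4
g = 60 (g = -3*5*(-4) = -15*(-4) = 60)
g*13 + M = 60*13 - 67 = 780 - 67 = 713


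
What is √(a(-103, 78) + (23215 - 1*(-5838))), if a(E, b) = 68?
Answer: √29121 ≈ 170.65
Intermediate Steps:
√(a(-103, 78) + (23215 - 1*(-5838))) = √(68 + (23215 - 1*(-5838))) = √(68 + (23215 + 5838)) = √(68 + 29053) = √29121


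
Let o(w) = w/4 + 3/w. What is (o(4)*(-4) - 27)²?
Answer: 1156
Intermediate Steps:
o(w) = 3/w + w/4 (o(w) = w*(¼) + 3/w = w/4 + 3/w = 3/w + w/4)
(o(4)*(-4) - 27)² = ((3/4 + (¼)*4)*(-4) - 27)² = ((3*(¼) + 1)*(-4) - 27)² = ((¾ + 1)*(-4) - 27)² = ((7/4)*(-4) - 27)² = (-7 - 27)² = (-34)² = 1156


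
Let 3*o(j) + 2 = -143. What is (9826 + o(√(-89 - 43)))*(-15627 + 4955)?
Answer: -313041776/3 ≈ -1.0435e+8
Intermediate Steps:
o(j) = -145/3 (o(j) = -⅔ + (⅓)*(-143) = -⅔ - 143/3 = -145/3)
(9826 + o(√(-89 - 43)))*(-15627 + 4955) = (9826 - 145/3)*(-15627 + 4955) = (29333/3)*(-10672) = -313041776/3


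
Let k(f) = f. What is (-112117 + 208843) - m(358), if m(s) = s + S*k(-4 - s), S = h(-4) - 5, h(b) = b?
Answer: 93110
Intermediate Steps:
S = -9 (S = -4 - 5 = -9)
m(s) = 36 + 10*s (m(s) = s - 9*(-4 - s) = s + (36 + 9*s) = 36 + 10*s)
(-112117 + 208843) - m(358) = (-112117 + 208843) - (36 + 10*358) = 96726 - (36 + 3580) = 96726 - 1*3616 = 96726 - 3616 = 93110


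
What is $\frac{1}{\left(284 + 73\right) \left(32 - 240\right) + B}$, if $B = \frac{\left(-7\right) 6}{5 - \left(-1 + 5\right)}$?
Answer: $- \frac{1}{74298} \approx -1.3459 \cdot 10^{-5}$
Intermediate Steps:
$B = -42$ ($B = - \frac{42}{5 - 4} = - \frac{42}{1} = \left(-42\right) 1 = -42$)
$\frac{1}{\left(284 + 73\right) \left(32 - 240\right) + B} = \frac{1}{\left(284 + 73\right) \left(32 - 240\right) - 42} = \frac{1}{357 \left(-208\right) - 42} = \frac{1}{-74256 - 42} = \frac{1}{-74298} = - \frac{1}{74298}$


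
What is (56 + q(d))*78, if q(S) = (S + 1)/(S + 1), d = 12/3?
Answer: 4446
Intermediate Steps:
d = 4 (d = 12*(1/3) = 4)
q(S) = 1 (q(S) = (1 + S)/(1 + S) = 1)
(56 + q(d))*78 = (56 + 1)*78 = 57*78 = 4446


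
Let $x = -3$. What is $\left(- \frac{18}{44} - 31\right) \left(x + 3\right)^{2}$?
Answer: $0$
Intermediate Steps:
$\left(- \frac{18}{44} - 31\right) \left(x + 3\right)^{2} = \left(- \frac{18}{44} - 31\right) \left(-3 + 3\right)^{2} = \left(\left(-18\right) \frac{1}{44} - 31\right) 0^{2} = \left(- \frac{9}{22} - 31\right) 0 = \left(- \frac{691}{22}\right) 0 = 0$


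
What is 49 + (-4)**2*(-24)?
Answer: -335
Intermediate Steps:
49 + (-4)**2*(-24) = 49 + 16*(-24) = 49 - 384 = -335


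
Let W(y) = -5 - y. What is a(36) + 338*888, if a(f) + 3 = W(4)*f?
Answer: 299817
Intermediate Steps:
a(f) = -3 - 9*f (a(f) = -3 + (-5 - 1*4)*f = -3 + (-5 - 4)*f = -3 - 9*f)
a(36) + 338*888 = (-3 - 9*36) + 338*888 = (-3 - 324) + 300144 = -327 + 300144 = 299817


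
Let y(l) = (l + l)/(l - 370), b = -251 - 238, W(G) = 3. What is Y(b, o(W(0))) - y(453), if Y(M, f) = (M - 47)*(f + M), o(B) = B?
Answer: 21620262/83 ≈ 2.6049e+5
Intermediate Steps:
b = -489
Y(M, f) = (-47 + M)*(M + f)
y(l) = 2*l/(-370 + l) (y(l) = (2*l)/(-370 + l) = 2*l/(-370 + l))
Y(b, o(W(0))) - y(453) = ((-489)**2 - 47*(-489) - 47*3 - 489*3) - 2*453/(-370 + 453) = (239121 + 22983 - 141 - 1467) - 2*453/83 = 260496 - 2*453/83 = 260496 - 1*906/83 = 260496 - 906/83 = 21620262/83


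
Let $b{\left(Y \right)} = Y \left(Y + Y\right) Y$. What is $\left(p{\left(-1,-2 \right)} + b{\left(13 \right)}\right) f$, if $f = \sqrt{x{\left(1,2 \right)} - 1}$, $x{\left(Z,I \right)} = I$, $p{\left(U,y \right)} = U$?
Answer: $4393$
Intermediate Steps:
$f = 1$ ($f = \sqrt{2 - 1} = \sqrt{1} = 1$)
$b{\left(Y \right)} = 2 Y^{3}$ ($b{\left(Y \right)} = Y 2 Y Y = Y 2 Y^{2} = 2 Y^{3}$)
$\left(p{\left(-1,-2 \right)} + b{\left(13 \right)}\right) f = \left(-1 + 2 \cdot 13^{3}\right) 1 = \left(-1 + 2 \cdot 2197\right) 1 = \left(-1 + 4394\right) 1 = 4393 \cdot 1 = 4393$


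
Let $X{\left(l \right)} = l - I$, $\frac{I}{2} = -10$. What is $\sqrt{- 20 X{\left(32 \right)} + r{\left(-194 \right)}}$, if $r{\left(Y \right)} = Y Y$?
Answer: $2 \sqrt{9149} \approx 191.3$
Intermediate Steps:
$I = -20$ ($I = 2 \left(-10\right) = -20$)
$X{\left(l \right)} = 20 + l$ ($X{\left(l \right)} = l - -20 = l + 20 = 20 + l$)
$r{\left(Y \right)} = Y^{2}$
$\sqrt{- 20 X{\left(32 \right)} + r{\left(-194 \right)}} = \sqrt{- 20 \left(20 + 32\right) + \left(-194\right)^{2}} = \sqrt{\left(-20\right) 52 + 37636} = \sqrt{-1040 + 37636} = \sqrt{36596} = 2 \sqrt{9149}$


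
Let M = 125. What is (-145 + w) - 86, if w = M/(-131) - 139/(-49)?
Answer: -1470705/6419 ≈ -229.12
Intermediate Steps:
w = 12084/6419 (w = 125/(-131) - 139/(-49) = 125*(-1/131) - 139*(-1/49) = -125/131 + 139/49 = 12084/6419 ≈ 1.8825)
(-145 + w) - 86 = (-145 + 12084/6419) - 86 = -918671/6419 - 86 = -1470705/6419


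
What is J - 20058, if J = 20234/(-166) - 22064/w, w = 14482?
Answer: -12129091027/601003 ≈ -20181.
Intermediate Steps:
J = -74172853/601003 (J = 20234/(-166) - 22064/14482 = 20234*(-1/166) - 22064*1/14482 = -10117/83 - 11032/7241 = -74172853/601003 ≈ -123.42)
J - 20058 = -74172853/601003 - 20058 = -12129091027/601003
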